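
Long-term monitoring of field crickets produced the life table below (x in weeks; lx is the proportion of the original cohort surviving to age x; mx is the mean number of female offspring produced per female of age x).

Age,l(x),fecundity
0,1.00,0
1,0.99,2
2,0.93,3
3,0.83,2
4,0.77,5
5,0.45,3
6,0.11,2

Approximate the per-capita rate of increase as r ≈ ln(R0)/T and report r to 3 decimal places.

R0 = Σ lx·mx = 0 + 1.98 + 2.79 + 1.66 + 3.85 + 1.35 + 0.22 = 11.85
Σ x·lx·mx = 36.01; T = 36.01/11.85 = 3.03882…
r ≈ ln(R0)/T = ln(11.85)/3.03882… = 0.81358… → 0.814

0.814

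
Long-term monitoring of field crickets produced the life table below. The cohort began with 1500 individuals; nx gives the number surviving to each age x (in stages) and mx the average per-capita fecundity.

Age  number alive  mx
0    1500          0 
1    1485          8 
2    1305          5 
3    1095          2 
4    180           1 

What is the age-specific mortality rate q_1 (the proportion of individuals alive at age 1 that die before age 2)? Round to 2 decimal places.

0.12

lx = nx/n0 = nx/1500: 1, 0.99, 0.87, 0.73, 0.12
q_1 = (l_1 − l_2) / l_1 = (0.99 − 0.87) / 0.99
     = 0.12 / 0.99 = 0.121212… → 0.12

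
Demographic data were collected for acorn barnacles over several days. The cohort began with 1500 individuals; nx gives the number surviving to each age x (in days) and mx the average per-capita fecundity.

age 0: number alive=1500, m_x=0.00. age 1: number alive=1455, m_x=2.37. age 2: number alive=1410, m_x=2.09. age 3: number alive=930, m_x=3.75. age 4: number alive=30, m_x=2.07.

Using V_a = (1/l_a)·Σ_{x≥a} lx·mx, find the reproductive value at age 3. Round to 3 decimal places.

lx = nx/n0 = nx/1500: 1, 0.97, 0.94, 0.62, 0.02
lx·mx for x ≥ 3: 2.325, 0.0414 → sum = 2.3664
V_3 = 2.3664 / l_3 = 2.3664 / 0.62 = 3.816774… → 3.817

3.817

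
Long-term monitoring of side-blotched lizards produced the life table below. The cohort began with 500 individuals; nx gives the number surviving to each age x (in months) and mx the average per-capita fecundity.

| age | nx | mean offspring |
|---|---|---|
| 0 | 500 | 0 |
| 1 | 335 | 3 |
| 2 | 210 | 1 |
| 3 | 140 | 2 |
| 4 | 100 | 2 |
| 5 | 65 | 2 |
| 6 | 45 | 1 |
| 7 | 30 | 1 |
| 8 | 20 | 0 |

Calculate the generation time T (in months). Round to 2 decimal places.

2.21

lx = nx/n0 = nx/500: 1, 0.67, 0.42, 0.28, 0.2, 0.13, 0.09, 0.06, 0.04
lx·mx: 0, 2.01, 0.42, 0.56, 0.4, 0.26, 0.09, 0.06, 0 → R0 = 3.8
x·lx·mx: 0, 2.01, 0.84, 1.68, 1.6, 1.3, 0.54, 0.42, 0 → Σ = 8.39
T = 8.39 / 3.8 = 2.207895… → 2.21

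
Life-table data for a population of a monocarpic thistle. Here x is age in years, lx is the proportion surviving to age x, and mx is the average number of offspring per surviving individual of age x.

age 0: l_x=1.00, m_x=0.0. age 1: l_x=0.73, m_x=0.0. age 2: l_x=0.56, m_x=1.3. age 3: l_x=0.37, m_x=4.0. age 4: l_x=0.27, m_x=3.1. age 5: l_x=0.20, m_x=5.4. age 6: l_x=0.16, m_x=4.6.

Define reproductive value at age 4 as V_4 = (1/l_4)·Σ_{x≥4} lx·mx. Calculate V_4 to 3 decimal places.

9.826

lx·mx for x ≥ 4: 0.837, 1.08, 0.736 → sum = 2.653
V_4 = 2.653 / l_4 = 2.653 / 0.27 = 9.825926… → 9.826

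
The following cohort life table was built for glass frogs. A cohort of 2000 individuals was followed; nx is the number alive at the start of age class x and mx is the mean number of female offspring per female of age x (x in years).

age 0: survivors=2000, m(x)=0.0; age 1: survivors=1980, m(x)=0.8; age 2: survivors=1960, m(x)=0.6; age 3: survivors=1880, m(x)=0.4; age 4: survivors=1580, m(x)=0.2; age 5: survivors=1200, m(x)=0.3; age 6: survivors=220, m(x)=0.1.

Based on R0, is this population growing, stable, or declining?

lx = nx/n0 = nx/2000: 1, 0.99, 0.98, 0.94, 0.79, 0.6, 0.11
R0 = Σ lx·mx = 0 + 0.792 + 0.588 + 0.376 + 0.158 + 0.18 + 0.011 = 2.105
R0 > 1, so the population is growing.

growing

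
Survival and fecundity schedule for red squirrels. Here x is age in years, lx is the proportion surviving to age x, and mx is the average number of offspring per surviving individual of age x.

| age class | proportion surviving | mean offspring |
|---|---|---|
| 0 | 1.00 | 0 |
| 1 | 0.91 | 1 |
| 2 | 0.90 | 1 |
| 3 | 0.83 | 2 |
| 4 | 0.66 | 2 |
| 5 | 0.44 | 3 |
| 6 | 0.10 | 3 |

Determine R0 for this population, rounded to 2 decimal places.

6.41

lx·mx by age: 0, 0.91, 0.9, 1.66, 1.32, 1.32, 0.3
R0 = Σ lx·mx = 6.41 → 6.41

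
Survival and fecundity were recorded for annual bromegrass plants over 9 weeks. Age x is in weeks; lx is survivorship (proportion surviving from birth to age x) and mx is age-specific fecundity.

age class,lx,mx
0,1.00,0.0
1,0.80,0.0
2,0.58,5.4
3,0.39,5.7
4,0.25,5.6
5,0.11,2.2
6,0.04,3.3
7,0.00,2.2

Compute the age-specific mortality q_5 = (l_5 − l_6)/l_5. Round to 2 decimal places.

q_5 = (l_5 − l_6) / l_5 = (0.11 − 0.04) / 0.11
     = 0.07 / 0.11 = 0.636364… → 0.64

0.64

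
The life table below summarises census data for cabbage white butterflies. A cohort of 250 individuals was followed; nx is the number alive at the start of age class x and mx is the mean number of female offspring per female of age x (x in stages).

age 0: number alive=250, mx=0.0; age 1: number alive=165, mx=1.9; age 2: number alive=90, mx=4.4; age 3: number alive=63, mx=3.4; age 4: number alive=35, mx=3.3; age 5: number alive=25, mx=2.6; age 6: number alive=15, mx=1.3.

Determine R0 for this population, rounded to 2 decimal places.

4.49

lx = nx/n0 = nx/250: 1, 0.66, 0.36, 0.252, 0.14, 0.1, 0.06
lx·mx by age: 0, 1.254, 1.584, 0.8568, 0.462, 0.26, 0.078
R0 = Σ lx·mx = 4.4948 → 4.49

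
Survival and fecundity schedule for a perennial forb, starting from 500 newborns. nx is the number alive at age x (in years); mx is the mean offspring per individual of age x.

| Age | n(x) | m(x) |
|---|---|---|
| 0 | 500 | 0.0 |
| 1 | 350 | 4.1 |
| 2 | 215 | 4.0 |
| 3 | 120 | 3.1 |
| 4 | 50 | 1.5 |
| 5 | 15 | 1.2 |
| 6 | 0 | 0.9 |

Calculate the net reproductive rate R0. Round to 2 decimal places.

lx = nx/n0 = nx/500: 1, 0.7, 0.43, 0.24, 0.1, 0.03, 0
lx·mx by age: 0, 2.87, 1.72, 0.744, 0.15, 0.036, 0
R0 = Σ lx·mx = 5.52 → 5.52

5.52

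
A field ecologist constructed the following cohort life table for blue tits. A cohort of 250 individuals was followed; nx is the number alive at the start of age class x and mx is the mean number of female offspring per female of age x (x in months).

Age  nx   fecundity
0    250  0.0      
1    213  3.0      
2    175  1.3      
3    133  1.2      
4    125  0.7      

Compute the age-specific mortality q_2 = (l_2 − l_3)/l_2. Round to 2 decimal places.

0.24

lx = nx/n0 = nx/250: 1, 0.852, 0.7, 0.532, 0.5
q_2 = (l_2 − l_3) / l_2 = (0.7 − 0.532) / 0.7
     = 0.168 / 0.7 = 0.24 → 0.24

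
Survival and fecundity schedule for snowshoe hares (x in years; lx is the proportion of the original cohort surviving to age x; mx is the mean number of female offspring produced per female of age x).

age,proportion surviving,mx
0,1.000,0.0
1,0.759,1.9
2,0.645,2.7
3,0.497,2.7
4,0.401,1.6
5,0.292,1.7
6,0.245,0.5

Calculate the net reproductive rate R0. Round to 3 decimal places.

5.786

lx·mx by age: 0, 1.4421, 1.7415, 1.3419, 0.6416, 0.4964, 0.1225
R0 = Σ lx·mx = 5.786 → 5.786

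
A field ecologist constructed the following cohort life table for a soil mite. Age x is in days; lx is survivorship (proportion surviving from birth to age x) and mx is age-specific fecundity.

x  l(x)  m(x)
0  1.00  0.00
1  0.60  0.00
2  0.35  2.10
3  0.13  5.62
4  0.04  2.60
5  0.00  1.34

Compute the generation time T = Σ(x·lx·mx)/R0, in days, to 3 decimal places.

lx·mx: 0, 0, 0.735, 0.7306, 0.104, 0 → R0 = 1.5696
x·lx·mx: 0, 0, 1.47, 2.1918, 0.416, 0 → Σ = 4.0778
T = 4.0778 / 1.5696 = 2.597987… → 2.598

2.598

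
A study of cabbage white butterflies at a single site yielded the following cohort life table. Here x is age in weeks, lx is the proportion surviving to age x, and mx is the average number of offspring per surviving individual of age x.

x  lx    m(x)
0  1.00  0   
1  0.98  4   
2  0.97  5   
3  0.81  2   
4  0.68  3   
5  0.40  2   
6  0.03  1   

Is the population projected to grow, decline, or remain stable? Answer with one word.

R0 = Σ lx·mx = 0 + 3.92 + 4.85 + 1.62 + 2.04 + 0.8 + 0.03 = 13.26
R0 > 1, so the population is growing.

growing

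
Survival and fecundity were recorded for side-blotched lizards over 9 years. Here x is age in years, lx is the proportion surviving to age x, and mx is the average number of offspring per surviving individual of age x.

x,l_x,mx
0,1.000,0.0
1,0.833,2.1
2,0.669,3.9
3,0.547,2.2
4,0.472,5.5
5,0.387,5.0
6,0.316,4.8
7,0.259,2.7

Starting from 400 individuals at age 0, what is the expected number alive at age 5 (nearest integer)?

155

Expected survivors = N0 · l_5 = 400 × 0.387 = 154.8 → 155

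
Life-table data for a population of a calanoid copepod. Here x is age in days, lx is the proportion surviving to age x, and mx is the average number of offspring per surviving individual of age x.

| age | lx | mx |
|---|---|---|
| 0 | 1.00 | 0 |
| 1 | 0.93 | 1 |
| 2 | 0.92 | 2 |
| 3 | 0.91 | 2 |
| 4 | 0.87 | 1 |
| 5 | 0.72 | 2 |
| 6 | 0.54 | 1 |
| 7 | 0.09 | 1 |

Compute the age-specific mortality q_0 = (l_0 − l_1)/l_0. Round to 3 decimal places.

q_0 = (l_0 − l_1) / l_0 = (1 − 0.93) / 1
     = 0.07 / 1 = 0.07 → 0.070

0.070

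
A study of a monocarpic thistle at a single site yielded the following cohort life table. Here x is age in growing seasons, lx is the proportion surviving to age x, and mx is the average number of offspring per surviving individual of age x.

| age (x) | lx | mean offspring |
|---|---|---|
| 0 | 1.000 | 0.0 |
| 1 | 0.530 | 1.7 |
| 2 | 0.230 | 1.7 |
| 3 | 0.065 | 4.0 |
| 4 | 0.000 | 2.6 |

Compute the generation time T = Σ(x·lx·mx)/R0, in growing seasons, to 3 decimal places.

lx·mx: 0, 0.901, 0.391, 0.26, 0 → R0 = 1.552
x·lx·mx: 0, 0.901, 0.782, 0.78, 0 → Σ = 2.463
T = 2.463 / 1.552 = 1.586985… → 1.587

1.587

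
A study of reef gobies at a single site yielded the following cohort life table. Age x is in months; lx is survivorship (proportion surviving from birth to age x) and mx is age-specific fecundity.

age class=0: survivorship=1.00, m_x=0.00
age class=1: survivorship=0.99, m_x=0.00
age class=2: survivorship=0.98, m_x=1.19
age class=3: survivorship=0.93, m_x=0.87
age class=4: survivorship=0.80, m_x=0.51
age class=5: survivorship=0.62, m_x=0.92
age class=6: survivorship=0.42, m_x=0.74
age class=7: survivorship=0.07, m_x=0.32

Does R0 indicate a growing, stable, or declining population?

growing

R0 = Σ lx·mx = 0 + 0 + 1.1662 + 0.8091 + 0.408 + 0.5704 + 0.3108 + 0.0224 = 3.2869
R0 > 1, so the population is growing.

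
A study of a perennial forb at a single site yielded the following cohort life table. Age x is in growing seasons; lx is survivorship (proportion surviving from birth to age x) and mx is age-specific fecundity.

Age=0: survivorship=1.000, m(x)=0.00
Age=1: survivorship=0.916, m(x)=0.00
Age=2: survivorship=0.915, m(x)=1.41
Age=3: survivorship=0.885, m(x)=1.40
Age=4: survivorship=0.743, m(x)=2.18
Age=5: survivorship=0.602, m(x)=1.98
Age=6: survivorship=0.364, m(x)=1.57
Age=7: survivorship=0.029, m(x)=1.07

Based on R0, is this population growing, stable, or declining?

growing

R0 = Σ lx·mx = 0 + 0 + 1.29015 + 1.239 + 1.61974 + 1.19196 + 0.57148 + 0.03103 = 5.94336
R0 > 1, so the population is growing.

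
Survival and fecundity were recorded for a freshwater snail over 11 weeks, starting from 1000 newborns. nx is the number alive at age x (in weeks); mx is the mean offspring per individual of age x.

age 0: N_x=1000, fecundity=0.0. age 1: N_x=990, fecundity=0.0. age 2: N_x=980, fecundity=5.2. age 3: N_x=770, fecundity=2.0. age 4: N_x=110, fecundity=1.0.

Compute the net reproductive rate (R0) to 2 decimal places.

6.75

lx = nx/n0 = nx/1000: 1, 0.99, 0.98, 0.77, 0.11
lx·mx by age: 0, 0, 5.096, 1.54, 0.11
R0 = Σ lx·mx = 6.746 → 6.75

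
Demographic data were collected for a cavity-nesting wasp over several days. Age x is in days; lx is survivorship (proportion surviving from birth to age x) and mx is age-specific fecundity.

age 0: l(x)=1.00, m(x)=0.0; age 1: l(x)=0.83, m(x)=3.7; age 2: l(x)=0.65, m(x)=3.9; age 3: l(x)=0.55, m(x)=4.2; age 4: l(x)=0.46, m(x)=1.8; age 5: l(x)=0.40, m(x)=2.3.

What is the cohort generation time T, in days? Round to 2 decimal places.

2.38

lx·mx: 0, 3.071, 2.535, 2.31, 0.828, 0.92 → R0 = 9.664
x·lx·mx: 0, 3.071, 5.07, 6.93, 3.312, 4.6 → Σ = 22.983
T = 22.983 / 9.664 = 2.378208… → 2.38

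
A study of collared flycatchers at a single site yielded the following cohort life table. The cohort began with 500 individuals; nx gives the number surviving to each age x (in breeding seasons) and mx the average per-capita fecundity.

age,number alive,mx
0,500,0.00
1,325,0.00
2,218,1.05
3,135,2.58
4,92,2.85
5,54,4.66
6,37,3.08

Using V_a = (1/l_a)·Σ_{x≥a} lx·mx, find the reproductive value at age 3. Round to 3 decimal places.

lx = nx/n0 = nx/500: 1, 0.65, 0.436, 0.27, 0.184, 0.108, 0.074
lx·mx for x ≥ 3: 0.6966, 0.5244, 0.50328, 0.22792 → sum = 1.9522
V_3 = 1.9522 / l_3 = 1.9522 / 0.27 = 7.23037… → 7.230

7.230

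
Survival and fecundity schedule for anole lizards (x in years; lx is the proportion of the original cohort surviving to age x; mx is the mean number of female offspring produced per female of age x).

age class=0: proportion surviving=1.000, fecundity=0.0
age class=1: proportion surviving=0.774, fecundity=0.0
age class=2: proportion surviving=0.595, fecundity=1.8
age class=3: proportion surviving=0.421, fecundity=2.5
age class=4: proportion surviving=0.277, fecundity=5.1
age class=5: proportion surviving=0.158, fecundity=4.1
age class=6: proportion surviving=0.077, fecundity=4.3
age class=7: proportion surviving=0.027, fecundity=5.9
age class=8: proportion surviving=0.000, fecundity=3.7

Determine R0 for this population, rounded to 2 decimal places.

4.67

lx·mx by age: 0, 0, 1.071, 1.0525, 1.4127, 0.6478, 0.3311, 0.1593, 0
R0 = Σ lx·mx = 4.6744 → 4.67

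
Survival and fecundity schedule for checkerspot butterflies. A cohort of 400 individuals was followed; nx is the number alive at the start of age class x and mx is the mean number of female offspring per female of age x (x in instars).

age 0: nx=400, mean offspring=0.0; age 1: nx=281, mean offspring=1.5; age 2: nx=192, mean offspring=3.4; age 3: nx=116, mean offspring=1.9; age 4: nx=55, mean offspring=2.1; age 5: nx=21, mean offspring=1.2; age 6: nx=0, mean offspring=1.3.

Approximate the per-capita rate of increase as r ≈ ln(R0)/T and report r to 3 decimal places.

0.616

lx = nx/n0 = nx/400: 1, 0.7025, 0.48, 0.29, 0.1375, 0.0525, 0
R0 = Σ lx·mx = 0 + 1.05375 + 1.632 + 0.551 + 0.28875 + 0.063 + 0 = 3.5885
Σ x·lx·mx = 7.44075; T = 7.44075/3.5885 = 2.0735…
r ≈ ln(R0)/T = ln(3.5885)/2.0735… = 0.61622… → 0.616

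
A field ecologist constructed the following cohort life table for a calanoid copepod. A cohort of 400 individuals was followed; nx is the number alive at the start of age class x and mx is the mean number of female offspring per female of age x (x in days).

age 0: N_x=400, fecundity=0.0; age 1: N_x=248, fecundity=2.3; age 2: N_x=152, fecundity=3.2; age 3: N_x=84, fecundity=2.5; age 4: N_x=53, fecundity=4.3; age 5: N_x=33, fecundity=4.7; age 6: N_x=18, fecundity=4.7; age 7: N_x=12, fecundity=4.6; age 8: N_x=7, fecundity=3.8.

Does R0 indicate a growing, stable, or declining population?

lx = nx/n0 = nx/400: 1, 0.62, 0.38, 0.21, 0.1325, 0.0825, 0.045, 0.03, 0.0175
R0 = Σ lx·mx = 0 + 1.426 + 1.216 + 0.525 + 0.56975 + 0.38775 + 0.2115 + 0.138 + 0.0665 = 4.5405
R0 > 1, so the population is growing.

growing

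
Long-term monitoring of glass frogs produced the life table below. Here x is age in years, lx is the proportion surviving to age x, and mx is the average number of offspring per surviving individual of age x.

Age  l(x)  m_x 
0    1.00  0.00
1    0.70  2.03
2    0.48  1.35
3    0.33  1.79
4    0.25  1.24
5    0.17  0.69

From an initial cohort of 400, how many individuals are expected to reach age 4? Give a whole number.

100

Expected survivors = N0 · l_4 = 400 × 0.25 = 100 → 100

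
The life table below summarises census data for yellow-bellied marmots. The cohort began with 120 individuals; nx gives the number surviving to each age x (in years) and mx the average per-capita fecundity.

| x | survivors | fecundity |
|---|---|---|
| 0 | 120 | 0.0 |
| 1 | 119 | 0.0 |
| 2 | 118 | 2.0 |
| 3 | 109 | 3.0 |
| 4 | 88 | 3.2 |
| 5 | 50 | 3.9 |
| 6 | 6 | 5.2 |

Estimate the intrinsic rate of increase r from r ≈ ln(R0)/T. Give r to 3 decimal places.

lx = nx/n0 = nx/120: 1, 0.99167…, 0.98333…, 0.90833…, 0.73333…, 0.41667…, 0.05
R0 = Σ lx·mx = 0 + 0 + 1.96667… + 2.725… + 2.34667… + 1.625… + 0.26 = 8.923333…
Σ x·lx·mx = 31.18…; T = 31.18…/8.923333… = 3.49421…
r ≈ ln(R0)/T = ln(8.923333…)/3.49421… = 0.62637… → 0.626

0.626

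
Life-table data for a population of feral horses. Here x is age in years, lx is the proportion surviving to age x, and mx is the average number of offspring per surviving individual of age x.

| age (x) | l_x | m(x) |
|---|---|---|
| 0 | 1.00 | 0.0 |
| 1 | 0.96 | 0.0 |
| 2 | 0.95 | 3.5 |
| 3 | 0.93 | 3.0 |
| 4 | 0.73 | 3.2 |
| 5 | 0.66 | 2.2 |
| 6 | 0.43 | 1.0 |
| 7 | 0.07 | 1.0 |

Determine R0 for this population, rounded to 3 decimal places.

lx·mx by age: 0, 0, 3.325, 2.79, 2.336, 1.452, 0.43, 0.07
R0 = Σ lx·mx = 10.403 → 10.403

10.403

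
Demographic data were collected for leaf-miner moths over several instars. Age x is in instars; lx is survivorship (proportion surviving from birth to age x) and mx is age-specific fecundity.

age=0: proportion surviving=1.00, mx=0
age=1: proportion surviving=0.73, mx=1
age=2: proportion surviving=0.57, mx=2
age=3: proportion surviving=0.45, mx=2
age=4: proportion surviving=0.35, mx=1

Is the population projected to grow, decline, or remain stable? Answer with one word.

R0 = Σ lx·mx = 0 + 0.73 + 1.14 + 0.9 + 0.35 = 3.12
R0 > 1, so the population is growing.

growing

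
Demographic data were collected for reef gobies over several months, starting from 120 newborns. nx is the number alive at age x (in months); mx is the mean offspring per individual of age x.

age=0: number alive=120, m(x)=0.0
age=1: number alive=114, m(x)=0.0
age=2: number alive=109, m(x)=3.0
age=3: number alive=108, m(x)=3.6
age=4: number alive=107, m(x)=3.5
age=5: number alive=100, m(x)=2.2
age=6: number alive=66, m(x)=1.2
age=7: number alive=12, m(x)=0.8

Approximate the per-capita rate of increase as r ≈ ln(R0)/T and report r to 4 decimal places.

0.6927

lx = nx/n0 = nx/120: 1, 0.95, 0.90833…, 0.9, 0.89167…, 0.83333…, 0.55, 0.1
R0 = Σ lx·mx = 0 + 0 + 2.725… + 3.24 + 3.12083… + 1.83333… + 0.66 + 0.08 = 11.659167…
Σ x·lx·mx = 41.34…; T = 41.34…/11.659167… = 3.54571…
r ≈ ln(R0)/T = ln(11.659167…)/3.54571… = 0.692695… → 0.6927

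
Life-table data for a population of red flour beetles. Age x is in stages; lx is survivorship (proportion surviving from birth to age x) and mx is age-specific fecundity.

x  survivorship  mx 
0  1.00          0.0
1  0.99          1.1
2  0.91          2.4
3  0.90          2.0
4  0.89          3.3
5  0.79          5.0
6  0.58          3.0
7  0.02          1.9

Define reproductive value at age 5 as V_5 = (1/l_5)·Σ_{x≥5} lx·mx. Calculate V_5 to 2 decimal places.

lx·mx for x ≥ 5: 3.95, 1.74, 0.038 → sum = 5.728
V_5 = 5.728 / l_5 = 5.728 / 0.79 = 7.250633… → 7.25

7.25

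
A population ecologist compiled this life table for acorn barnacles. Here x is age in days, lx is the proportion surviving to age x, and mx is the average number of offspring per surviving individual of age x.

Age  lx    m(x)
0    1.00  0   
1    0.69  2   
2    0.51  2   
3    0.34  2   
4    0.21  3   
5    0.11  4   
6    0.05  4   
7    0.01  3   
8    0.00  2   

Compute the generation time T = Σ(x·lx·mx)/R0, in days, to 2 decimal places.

2.65

lx·mx: 0, 1.38, 1.02, 0.68, 0.63, 0.44, 0.2, 0.03, 0 → R0 = 4.38
x·lx·mx: 0, 1.38, 2.04, 2.04, 2.52, 2.2, 1.2, 0.21, 0 → Σ = 11.59
T = 11.59 / 4.38 = 2.646119… → 2.65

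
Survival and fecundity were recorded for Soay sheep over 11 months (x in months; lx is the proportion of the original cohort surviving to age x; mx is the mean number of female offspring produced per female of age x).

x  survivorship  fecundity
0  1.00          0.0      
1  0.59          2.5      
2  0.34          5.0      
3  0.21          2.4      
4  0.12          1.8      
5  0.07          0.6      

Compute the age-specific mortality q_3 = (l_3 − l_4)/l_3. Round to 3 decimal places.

0.429

q_3 = (l_3 − l_4) / l_3 = (0.21 − 0.12) / 0.21
     = 0.09 / 0.21 = 0.428571… → 0.429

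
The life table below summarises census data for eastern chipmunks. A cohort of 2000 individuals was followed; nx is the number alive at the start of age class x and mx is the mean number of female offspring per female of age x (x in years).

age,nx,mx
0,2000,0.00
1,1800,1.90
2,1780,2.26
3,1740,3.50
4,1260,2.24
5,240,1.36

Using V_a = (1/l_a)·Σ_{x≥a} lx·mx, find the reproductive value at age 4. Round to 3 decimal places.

lx = nx/n0 = nx/2000: 1, 0.9, 0.89, 0.87, 0.63, 0.12
lx·mx for x ≥ 4: 1.4112, 0.1632 → sum = 1.5744
V_4 = 1.5744 / l_4 = 1.5744 / 0.63 = 2.499048… → 2.499

2.499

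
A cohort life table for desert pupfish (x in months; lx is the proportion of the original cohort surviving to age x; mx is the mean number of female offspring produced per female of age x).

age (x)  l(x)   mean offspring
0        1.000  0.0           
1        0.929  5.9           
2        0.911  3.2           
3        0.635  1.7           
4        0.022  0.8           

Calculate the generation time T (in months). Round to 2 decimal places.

1.54

lx·mx: 0, 5.4811, 2.9152, 1.0795, 0.0176 → R0 = 9.4934
x·lx·mx: 0, 5.4811, 5.8304, 3.2385, 0.0704 → Σ = 14.6204
T = 14.6204 / 9.4934 = 1.540059… → 1.54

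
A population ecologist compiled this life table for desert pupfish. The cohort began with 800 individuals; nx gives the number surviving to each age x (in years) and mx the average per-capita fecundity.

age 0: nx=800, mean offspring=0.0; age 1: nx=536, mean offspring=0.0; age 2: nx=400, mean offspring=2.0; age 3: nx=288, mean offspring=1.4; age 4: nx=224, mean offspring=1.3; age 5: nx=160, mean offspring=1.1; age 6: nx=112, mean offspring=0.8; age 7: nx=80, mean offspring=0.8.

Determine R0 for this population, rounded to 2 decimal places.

lx = nx/n0 = nx/800: 1, 0.67, 0.5, 0.36, 0.28, 0.2, 0.14, 0.1
lx·mx by age: 0, 0, 1, 0.504, 0.364, 0.22, 0.112, 0.08
R0 = Σ lx·mx = 2.28 → 2.28

2.28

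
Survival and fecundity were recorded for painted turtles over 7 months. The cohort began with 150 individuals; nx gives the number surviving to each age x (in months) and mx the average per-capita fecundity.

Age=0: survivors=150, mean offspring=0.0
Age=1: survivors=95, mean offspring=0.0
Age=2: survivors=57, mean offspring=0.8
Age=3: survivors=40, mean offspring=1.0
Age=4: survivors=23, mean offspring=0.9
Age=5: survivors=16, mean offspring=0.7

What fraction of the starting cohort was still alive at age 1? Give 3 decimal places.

0.633

l_1 = n_1/n_0 = 95/150 = 0.633333… → 0.633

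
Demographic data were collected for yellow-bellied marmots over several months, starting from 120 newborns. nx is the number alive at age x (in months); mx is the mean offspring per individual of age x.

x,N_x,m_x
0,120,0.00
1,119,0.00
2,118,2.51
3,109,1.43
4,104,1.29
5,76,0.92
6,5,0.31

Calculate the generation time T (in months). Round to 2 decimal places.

2.97

lx = nx/n0 = nx/120: 1, 0.99167…, 0.98333…, 0.90833…, 0.86667…, 0.63333…, 0.04167…
lx·mx: 0, 0, 2.468167…, 1.298917…, 1.118…, 0.582667…, 0.012917… → R0 = 5.480667…
x·lx·mx: 0, 0, 4.936333…, 3.89675…, 4.472…, 2.913333…, 0.0775… → Σ = 16.295917…
T = 16.295917… / 5.480667… = 2.973346… → 2.97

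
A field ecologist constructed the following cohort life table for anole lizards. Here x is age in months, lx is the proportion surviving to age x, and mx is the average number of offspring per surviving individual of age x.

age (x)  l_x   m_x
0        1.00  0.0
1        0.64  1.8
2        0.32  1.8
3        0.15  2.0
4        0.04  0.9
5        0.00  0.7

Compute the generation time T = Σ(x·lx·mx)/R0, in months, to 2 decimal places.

lx·mx: 0, 1.152, 0.576, 0.3, 0.036, 0 → R0 = 2.064
x·lx·mx: 0, 1.152, 1.152, 0.9, 0.144, 0 → Σ = 3.348
T = 3.348 / 2.064 = 1.622093… → 1.62

1.62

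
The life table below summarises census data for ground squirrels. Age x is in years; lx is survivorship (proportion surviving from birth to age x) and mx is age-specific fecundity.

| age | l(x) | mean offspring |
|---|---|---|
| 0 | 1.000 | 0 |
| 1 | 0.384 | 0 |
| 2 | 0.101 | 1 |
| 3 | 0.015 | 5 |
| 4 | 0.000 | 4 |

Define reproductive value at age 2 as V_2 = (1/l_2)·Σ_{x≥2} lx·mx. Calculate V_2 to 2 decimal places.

1.74

lx·mx for x ≥ 2: 0.101, 0.075, 0 → sum = 0.176
V_2 = 0.176 / l_2 = 0.176 / 0.101 = 1.742574… → 1.74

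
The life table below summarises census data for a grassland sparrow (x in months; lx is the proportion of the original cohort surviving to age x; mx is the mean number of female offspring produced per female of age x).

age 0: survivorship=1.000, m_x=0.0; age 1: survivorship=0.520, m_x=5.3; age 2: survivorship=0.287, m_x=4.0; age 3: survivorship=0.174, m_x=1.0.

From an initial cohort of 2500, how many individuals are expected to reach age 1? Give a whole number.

1300

Expected survivors = N0 · l_1 = 2500 × 0.520 = 1300 → 1300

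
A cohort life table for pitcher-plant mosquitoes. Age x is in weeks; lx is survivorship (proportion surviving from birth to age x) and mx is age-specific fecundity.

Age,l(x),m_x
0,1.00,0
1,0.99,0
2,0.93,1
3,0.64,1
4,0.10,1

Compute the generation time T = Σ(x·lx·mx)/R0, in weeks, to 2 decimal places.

2.50

lx·mx: 0, 0, 0.93, 0.64, 0.1 → R0 = 1.67
x·lx·mx: 0, 0, 1.86, 1.92, 0.4 → Σ = 4.18
T = 4.18 / 1.67 = 2.502994… → 2.50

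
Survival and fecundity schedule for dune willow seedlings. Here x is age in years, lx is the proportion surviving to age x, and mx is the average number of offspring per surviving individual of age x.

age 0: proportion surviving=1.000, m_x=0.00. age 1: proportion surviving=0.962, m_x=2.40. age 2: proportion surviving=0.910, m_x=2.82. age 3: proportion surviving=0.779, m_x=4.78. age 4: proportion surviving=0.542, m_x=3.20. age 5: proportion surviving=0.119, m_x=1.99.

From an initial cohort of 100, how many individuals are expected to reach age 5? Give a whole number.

12

Expected survivors = N0 · l_5 = 100 × 0.119 = 11.9 → 12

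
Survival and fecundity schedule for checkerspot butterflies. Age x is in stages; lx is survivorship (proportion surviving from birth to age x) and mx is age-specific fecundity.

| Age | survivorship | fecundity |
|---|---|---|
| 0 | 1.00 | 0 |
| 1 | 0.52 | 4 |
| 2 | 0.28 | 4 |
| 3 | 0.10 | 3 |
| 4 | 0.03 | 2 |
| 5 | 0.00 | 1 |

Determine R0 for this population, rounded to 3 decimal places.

3.560

lx·mx by age: 0, 2.08, 1.12, 0.3, 0.06, 0
R0 = Σ lx·mx = 3.56 → 3.560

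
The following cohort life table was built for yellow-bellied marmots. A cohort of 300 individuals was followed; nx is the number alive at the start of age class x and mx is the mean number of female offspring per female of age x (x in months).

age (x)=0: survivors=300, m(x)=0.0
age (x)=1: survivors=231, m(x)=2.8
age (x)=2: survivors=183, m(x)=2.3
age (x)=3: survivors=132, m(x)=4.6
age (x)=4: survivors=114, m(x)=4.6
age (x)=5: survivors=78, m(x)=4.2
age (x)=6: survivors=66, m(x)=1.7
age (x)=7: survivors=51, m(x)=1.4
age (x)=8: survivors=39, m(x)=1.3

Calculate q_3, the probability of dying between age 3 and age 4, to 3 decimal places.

0.136

lx = nx/n0 = nx/300: 1, 0.77, 0.61, 0.44, 0.38, 0.26, 0.22, 0.17, 0.13
q_3 = (l_3 − l_4) / l_3 = (0.44 − 0.38) / 0.44
     = 0.06 / 0.44 = 0.136364… → 0.136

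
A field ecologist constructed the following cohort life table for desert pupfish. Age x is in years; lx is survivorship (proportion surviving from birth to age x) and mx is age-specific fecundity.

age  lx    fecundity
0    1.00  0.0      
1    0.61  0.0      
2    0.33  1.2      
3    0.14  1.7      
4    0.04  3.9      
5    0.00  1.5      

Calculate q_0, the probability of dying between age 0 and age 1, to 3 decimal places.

0.390

q_0 = (l_0 − l_1) / l_0 = (1 − 0.61) / 1
     = 0.39 / 1 = 0.39 → 0.390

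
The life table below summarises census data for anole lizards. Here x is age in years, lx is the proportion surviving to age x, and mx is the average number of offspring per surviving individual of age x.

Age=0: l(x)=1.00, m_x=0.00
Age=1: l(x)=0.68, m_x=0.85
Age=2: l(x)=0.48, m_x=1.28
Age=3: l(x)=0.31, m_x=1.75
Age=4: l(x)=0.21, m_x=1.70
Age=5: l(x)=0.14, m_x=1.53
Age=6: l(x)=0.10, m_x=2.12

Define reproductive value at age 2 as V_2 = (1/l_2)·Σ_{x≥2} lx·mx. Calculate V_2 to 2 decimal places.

4.04

lx·mx for x ≥ 2: 0.6144, 0.5425, 0.357, 0.2142, 0.212 → sum = 1.9401
V_2 = 1.9401 / l_2 = 1.9401 / 0.48 = 4.041875 → 4.04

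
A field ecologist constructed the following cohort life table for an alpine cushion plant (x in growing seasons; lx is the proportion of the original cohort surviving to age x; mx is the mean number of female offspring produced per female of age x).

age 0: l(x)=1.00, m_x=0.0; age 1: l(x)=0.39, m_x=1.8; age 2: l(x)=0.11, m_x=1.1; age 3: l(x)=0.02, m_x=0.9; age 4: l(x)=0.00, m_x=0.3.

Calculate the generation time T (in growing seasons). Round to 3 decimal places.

1.187

lx·mx: 0, 0.702, 0.121, 0.018, 0 → R0 = 0.841
x·lx·mx: 0, 0.702, 0.242, 0.054, 0 → Σ = 0.998
T = 0.998 / 0.841 = 1.186683… → 1.187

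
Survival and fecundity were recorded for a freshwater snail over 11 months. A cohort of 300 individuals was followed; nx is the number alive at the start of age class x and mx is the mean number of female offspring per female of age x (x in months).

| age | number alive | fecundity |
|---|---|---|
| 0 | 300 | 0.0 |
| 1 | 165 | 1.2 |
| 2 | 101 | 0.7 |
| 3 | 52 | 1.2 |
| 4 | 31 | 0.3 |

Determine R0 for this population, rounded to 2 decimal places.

1.13

lx = nx/n0 = nx/300: 1, 0.55, 0.33667…, 0.17333…, 0.10333…
lx·mx by age: 0, 0.66, 0.235667…, 0.208…, 0.031…
R0 = Σ lx·mx = 1.134667… → 1.13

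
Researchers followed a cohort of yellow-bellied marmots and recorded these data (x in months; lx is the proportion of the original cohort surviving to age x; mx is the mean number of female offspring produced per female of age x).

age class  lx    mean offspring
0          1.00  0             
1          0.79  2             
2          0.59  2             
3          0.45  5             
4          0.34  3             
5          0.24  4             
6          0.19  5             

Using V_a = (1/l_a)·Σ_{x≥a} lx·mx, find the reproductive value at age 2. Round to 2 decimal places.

10.78

lx·mx for x ≥ 2: 1.18, 2.25, 1.02, 0.96, 0.95 → sum = 6.36
V_2 = 6.36 / l_2 = 6.36 / 0.59 = 10.779661… → 10.78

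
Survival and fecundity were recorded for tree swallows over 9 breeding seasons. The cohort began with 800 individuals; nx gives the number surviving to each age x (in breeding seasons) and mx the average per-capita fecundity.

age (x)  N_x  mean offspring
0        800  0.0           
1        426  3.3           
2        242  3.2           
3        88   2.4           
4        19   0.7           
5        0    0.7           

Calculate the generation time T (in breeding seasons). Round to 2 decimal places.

1.51

lx = nx/n0 = nx/800: 1, 0.5325, 0.3025, 0.11, 0.02375, 0
lx·mx: 0, 1.75725, 0.968, 0.264, 0.016625, 0 → R0 = 3.005875
x·lx·mx: 0, 1.75725, 1.936, 0.792, 0.0665, 0 → Σ = 4.55175
T = 4.55175 / 3.005875 = 1.514285… → 1.51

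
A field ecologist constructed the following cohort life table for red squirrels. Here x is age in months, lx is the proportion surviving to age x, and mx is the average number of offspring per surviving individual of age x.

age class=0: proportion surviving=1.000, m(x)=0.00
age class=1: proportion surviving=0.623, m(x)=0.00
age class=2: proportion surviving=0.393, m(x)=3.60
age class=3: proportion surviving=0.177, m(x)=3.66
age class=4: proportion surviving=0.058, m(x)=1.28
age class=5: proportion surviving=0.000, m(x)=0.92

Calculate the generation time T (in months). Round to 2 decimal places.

lx·mx: 0, 0, 1.4148, 0.64782, 0.07424, 0 → R0 = 2.13686
x·lx·mx: 0, 0, 2.8296, 1.94346, 0.29696, 0 → Σ = 5.07002
T = 5.07002 / 2.13686 = 2.37265… → 2.37

2.37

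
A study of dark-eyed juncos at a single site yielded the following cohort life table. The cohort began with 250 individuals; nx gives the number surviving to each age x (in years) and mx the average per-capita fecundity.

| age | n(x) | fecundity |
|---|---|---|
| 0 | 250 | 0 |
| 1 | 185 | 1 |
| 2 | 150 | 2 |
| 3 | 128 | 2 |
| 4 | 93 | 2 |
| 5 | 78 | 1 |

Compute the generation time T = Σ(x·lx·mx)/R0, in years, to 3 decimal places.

lx = nx/n0 = nx/250: 1, 0.74, 0.6, 0.512, 0.372, 0.312
lx·mx: 0, 0.74, 1.2, 1.024, 0.744, 0.312 → R0 = 4.02
x·lx·mx: 0, 0.74, 2.4, 3.072, 2.976, 1.56 → Σ = 10.748
T = 10.748 / 4.02 = 2.673632… → 2.674

2.674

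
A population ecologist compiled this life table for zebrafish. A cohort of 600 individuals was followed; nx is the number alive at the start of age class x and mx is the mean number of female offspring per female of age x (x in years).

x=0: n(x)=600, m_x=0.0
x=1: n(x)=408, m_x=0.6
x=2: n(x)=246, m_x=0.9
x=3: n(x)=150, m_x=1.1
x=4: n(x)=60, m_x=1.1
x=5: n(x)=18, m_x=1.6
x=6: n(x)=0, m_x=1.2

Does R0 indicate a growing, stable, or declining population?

growing

lx = nx/n0 = nx/600: 1, 0.68, 0.41, 0.25, 0.1, 0.03, 0
R0 = Σ lx·mx = 0 + 0.408 + 0.369 + 0.275 + 0.11 + 0.048 + 0 = 1.21
R0 > 1, so the population is growing.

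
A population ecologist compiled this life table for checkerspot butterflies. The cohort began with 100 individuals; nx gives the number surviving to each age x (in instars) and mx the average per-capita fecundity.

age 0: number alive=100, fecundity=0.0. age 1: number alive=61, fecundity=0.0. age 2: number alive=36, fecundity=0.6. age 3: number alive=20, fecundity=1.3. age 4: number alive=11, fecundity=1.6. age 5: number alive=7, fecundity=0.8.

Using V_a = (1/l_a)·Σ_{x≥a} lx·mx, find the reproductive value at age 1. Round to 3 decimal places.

lx = nx/n0 = nx/100: 1, 0.61, 0.36, 0.2, 0.11, 0.07
lx·mx for x ≥ 1: 0, 0.216, 0.26, 0.176, 0.056 → sum = 0.708
V_1 = 0.708 / l_1 = 0.708 / 0.61 = 1.160656… → 1.161

1.161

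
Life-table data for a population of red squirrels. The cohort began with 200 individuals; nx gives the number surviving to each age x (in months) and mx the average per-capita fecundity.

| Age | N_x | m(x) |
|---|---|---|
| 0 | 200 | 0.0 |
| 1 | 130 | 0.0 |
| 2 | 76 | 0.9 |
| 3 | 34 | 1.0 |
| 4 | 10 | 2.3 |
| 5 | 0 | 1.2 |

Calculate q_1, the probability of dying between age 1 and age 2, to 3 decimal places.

lx = nx/n0 = nx/200: 1, 0.65, 0.38, 0.17, 0.05, 0
q_1 = (l_1 − l_2) / l_1 = (0.65 − 0.38) / 0.65
     = 0.27 / 0.65 = 0.415385… → 0.415

0.415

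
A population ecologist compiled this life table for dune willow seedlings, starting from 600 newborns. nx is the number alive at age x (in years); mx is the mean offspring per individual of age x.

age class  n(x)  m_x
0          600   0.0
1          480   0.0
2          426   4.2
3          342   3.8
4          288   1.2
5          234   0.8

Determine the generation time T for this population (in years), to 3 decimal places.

lx = nx/n0 = nx/600: 1, 0.8, 0.71, 0.57, 0.48, 0.39
lx·mx: 0, 0, 2.982, 2.166, 0.576, 0.312 → R0 = 6.036
x·lx·mx: 0, 0, 5.964, 6.498, 2.304, 1.56 → Σ = 16.326
T = 16.326 / 6.036 = 2.704771… → 2.705

2.705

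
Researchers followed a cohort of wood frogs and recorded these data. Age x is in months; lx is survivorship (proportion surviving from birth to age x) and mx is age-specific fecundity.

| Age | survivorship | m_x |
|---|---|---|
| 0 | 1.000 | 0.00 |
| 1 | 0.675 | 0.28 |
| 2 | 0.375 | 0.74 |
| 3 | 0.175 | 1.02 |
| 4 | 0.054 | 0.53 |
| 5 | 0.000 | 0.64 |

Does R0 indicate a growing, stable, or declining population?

declining

R0 = Σ lx·mx = 0 + 0.189 + 0.2775 + 0.1785 + 0.02862 + 0 = 0.67362
R0 < 1, so the population is declining.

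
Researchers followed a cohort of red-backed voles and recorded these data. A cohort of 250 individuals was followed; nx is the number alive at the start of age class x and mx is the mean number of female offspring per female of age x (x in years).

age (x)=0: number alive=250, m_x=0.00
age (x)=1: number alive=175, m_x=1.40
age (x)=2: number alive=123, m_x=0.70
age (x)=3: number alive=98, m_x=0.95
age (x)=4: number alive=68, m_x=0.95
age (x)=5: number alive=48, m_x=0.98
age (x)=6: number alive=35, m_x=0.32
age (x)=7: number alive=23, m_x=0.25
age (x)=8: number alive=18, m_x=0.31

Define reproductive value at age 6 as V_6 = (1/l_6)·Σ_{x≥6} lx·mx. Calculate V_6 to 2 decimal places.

0.64

lx = nx/n0 = nx/250: 1, 0.7, 0.492, 0.392, 0.272, 0.192, 0.14, 0.092, 0.072
lx·mx for x ≥ 6: 0.0448, 0.023, 0.02232 → sum = 0.09012
V_6 = 0.09012 / l_6 = 0.09012 / 0.14 = 0.643714… → 0.64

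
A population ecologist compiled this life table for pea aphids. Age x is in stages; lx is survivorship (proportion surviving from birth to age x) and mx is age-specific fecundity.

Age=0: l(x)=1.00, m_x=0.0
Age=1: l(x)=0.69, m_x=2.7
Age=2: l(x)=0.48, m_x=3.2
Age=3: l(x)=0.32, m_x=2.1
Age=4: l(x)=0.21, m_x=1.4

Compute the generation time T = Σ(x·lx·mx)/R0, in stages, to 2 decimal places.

lx·mx: 0, 1.863, 1.536, 0.672, 0.294 → R0 = 4.365
x·lx·mx: 0, 1.863, 3.072, 2.016, 1.176 → Σ = 8.127
T = 8.127 / 4.365 = 1.861856… → 1.86

1.86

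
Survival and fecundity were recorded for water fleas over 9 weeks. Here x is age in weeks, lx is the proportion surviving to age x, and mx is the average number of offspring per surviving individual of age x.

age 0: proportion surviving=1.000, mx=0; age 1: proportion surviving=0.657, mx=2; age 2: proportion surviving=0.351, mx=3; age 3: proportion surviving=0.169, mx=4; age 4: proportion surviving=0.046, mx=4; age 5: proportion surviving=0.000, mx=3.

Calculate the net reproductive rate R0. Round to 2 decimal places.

3.23

lx·mx by age: 0, 1.314, 1.053, 0.676, 0.184, 0
R0 = Σ lx·mx = 3.227 → 3.23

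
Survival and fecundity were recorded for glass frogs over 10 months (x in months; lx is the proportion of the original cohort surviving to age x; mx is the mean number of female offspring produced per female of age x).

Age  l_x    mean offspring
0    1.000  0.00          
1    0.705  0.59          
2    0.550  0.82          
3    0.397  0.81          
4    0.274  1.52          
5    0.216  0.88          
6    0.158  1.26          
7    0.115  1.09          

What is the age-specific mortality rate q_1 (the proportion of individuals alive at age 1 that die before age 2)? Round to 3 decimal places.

q_1 = (l_1 − l_2) / l_1 = (0.705 − 0.55) / 0.705
     = 0.155 / 0.705 = 0.219858… → 0.220

0.220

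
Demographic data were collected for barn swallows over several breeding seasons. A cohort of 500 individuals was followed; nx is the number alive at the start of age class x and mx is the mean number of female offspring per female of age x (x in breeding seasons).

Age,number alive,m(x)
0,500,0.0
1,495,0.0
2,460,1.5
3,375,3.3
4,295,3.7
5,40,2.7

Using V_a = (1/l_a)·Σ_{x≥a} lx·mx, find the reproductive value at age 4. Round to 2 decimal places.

4.07

lx = nx/n0 = nx/500: 1, 0.99, 0.92, 0.75, 0.59, 0.08
lx·mx for x ≥ 4: 2.183, 0.216 → sum = 2.399
V_4 = 2.399 / l_4 = 2.399 / 0.59 = 4.066102… → 4.07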